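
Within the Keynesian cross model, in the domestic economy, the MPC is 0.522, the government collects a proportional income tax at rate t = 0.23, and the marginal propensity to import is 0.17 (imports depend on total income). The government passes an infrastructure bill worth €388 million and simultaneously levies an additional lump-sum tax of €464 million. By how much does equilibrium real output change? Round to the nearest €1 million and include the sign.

Expenditure multiplier = 1/(1 − c(1−t) + m) = 1/(1 − 0.522×0.77 + 0.17) = 1/0.76806 ≈ 1.302.
ΔG contributes k·ΔG = (+€388 million) / 0.76806 ≈ +€505.2 million.
ΔT of +€464 million changes first-round spending by −c·ΔT = −€242.208 million, contributing k·(−c·ΔT) = (−€242.208 million) / 0.76806 ≈ −€315.4 million.
Net ΔY = k(ΔG − c·ΔT) = (+€145.792 million) / 0.76806 ≈ +€190 million.

+€190 million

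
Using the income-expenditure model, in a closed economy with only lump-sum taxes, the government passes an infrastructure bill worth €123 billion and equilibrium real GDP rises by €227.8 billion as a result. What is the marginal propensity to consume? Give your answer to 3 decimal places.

0.460

Implied spending multiplier k = ΔY/ΔG = 227.8/123 ≈ 1.852.
Since k = 1/(1 − MPC), MPC = 1 − 1/k = 1 − ΔG/ΔY = 1 − 123/227.8 ≈ 0.460.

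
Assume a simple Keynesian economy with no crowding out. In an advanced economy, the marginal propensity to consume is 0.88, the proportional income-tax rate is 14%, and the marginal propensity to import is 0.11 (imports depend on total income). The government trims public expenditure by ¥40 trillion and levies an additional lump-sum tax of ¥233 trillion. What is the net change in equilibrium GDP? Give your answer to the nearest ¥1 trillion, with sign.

Expenditure multiplier = 1/(1 − c(1−t) + m) = 1/(1 − 0.88×0.86 + 0.11) = 1/0.3532 ≈ 2.831.
ΔG contributes k·ΔG = (−¥40 trillion) / 0.3532 ≈ −¥113.3 trillion.
ΔT of +¥233 trillion changes first-round spending by −c·ΔT = −¥205.04 trillion, contributing k·(−c·ΔT) = (−¥205.04 trillion) / 0.3532 ≈ −¥580.5 trillion.
Net ΔY = k(ΔG − c·ΔT) = (−¥245.04 trillion) / 0.3532 ≈ −¥694 trillion.

−¥694 trillion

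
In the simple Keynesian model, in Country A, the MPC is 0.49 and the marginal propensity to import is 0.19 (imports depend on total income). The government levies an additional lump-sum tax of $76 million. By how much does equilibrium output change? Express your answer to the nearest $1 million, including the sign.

−$53 million

A lump-sum tax change of +$76 million shifts disposable income by −$76 million; first-round consumption changes by −c × ΔT = −0.49 × (+$76 million) = −$37.24 million.
Expenditure multiplier = 1/(1 − c + m) = 1/(1 − 0.49 + 0.19) = 1/0.7 ≈ 1.429.
The tax multiplier is −c × k = −0.7, so ΔY = k × (−c·ΔT) = (−$37.24 million) / 0.7 ≈ −$53 million.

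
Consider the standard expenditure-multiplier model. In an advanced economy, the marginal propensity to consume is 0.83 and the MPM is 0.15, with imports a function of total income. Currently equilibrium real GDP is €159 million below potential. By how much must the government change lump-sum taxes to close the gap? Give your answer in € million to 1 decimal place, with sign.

Spending multiplier = 1/(1 − c + m) = 1/(1 − 0.83 + 0.15) = 1/0.32 = 3.125.
Tax multiplier = −c·k = −0.83/0.32 ≈ −2.594. Need ΔY = +€159 million, so ΔT = ΔY/(−c·k) = −(+€159 million) × 0.32 / 0.83 ≈ −€61.3 million.
The government should cut lump-sum taxes by €61.3 million.

−€61.3 million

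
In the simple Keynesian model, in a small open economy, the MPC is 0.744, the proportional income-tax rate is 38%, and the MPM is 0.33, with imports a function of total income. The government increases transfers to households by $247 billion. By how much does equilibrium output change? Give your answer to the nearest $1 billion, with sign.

+$212 billion

The transfer change shifts disposable income by +$247 billion, so first-round consumption changes by c·ΔTR = 0.744 × (+$247 billion) = +$183.768 billion.
Expenditure multiplier = 1/(1 − c(1−t) + m) = 1/(1 − 0.744×0.62 + 0.33) = 1/0.86872 ≈ 1.151.
The transfer multiplier is c × k ≈ 0.856, so ΔY = k × (c·ΔTR) = (+$183.768 billion) / 0.86872 ≈ +$212 billion.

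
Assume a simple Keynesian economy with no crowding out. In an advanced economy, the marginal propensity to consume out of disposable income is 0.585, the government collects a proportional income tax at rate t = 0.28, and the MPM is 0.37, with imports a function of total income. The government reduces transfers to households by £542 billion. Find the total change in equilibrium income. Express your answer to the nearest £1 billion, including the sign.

The transfer change shifts disposable income by −£542 billion, so first-round consumption changes by c·ΔTR = 0.585 × (−£542 billion) = −£317.07 billion.
Expenditure multiplier = 1/(1 − c(1−t) + m) = 1/(1 − 0.585×0.72 + 0.37) = 1/0.9488 ≈ 1.054.
The transfer multiplier is c × k ≈ 0.617, so ΔY = k × (c·ΔTR) = (−£317.07 billion) / 0.9488 ≈ −£334 billion.

−£334 billion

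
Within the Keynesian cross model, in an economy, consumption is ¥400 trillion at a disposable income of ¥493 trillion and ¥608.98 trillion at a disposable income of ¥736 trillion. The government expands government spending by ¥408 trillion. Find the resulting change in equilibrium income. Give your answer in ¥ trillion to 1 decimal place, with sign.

MPC = ΔC/ΔYd = (608.98 − 400)/(736 − 493) = 208.98/243 = 0.86.
Expenditure multiplier = 1/(1 − MPC) = 1/(1 − 0.86) = 1/0.14 ≈ 7.143.
ΔY = k × ΔG = (+¥408 trillion) / 0.14 ≈ +¥2,914.3 trillion.

+¥2,914.3 trillion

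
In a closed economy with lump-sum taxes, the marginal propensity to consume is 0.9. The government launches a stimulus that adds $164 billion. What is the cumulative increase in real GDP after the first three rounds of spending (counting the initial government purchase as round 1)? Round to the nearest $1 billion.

$444 billion

Round 1 adds ΔG = $164 billion; each later round is MPC = 0.9 times the previous.
After 3 rounds: 164 + 147.6 + 132.84 = ΔG·(1 − c^3)/(1 − c) = 164 × (1 − 0.729)/0.1 ≈ $444 billion.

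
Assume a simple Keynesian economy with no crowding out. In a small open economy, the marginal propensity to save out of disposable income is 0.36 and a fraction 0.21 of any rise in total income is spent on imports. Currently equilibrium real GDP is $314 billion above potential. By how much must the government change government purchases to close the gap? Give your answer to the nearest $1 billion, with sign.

−$179 billion

MPC = 1 − MPS = 1 − 0.36 = 0.64.
Spending multiplier = 1/(1 − c + m) = 1/(1 − 0.64 + 0.21) = 1/0.57 ≈ 1.754.
Need ΔY = −$314 billion, so ΔG = ΔY/k = (−$314 billion) × 0.57 ≈ −$179 billion.
The government should cut government purchases by $179 billion.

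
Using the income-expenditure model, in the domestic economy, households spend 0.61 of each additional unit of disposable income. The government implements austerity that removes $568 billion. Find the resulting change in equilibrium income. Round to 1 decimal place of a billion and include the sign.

−$1,456.4 billion

Government-spending multiplier = 1/(1 − MPC) = 1/(1 − 0.61) = 1/0.39 ≈ 2.564.
ΔY = k × ΔG = (−$568 billion) / 0.39 ≈ −$1,456.4 billion.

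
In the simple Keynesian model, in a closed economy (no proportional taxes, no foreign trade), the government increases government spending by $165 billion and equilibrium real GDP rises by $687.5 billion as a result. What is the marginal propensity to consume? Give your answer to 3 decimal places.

Implied spending multiplier k = ΔY/ΔG = 687.5/165 ≈ 4.1667.
Since k = 1/(1 − MPC), MPC = 1 − 1/k = 1 − ΔG/ΔY = 1 − 165/687.5 = 0.760.

0.760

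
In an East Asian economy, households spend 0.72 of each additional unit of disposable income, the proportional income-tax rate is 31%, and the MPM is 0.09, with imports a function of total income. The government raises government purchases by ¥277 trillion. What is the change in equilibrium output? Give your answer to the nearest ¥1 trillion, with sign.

Expenditure multiplier = 1/(1 − c(1−t) + m) = 1/(1 − 0.72×0.69 + 0.09) = 1/0.5932 ≈ 1.686.
ΔY = k × ΔG = (+¥277 trillion) / 0.5932 ≈ +¥467 trillion.

+¥467 trillion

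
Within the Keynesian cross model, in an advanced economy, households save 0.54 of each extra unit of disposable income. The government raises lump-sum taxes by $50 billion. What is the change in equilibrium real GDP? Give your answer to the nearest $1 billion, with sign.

−$43 billion

MPC = 1 − MPS = 1 − 0.54 = 0.46.
A lump-sum tax change of +$50 billion shifts disposable income by −$50 billion; first-round consumption changes by −c × ΔT = −0.46 × (+$50 billion) = −$23 billion.
Expenditure multiplier = 1/(1 − MPC) = 1/(1 − 0.46) = 1/0.54 ≈ 1.852.
The tax multiplier is −c × k ≈ −0.852, so ΔY = k × (−c·ΔT) = (−$23 billion) / 0.54 ≈ −$43 billion.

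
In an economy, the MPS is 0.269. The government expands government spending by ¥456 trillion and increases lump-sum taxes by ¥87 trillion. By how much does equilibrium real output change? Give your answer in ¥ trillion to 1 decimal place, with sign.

+¥1,458.7 trillion

MPC = 1 − MPS = 1 − 0.269 = 0.731.
Expenditure multiplier = 1/(1 − MPC) = 1/(1 − 0.731) = 1/0.269 ≈ 3.717.
ΔG contributes k·ΔG = (+¥456 trillion) / 0.269 ≈ +¥1,695.2 trillion.
ΔT of +¥87 trillion changes first-round spending by −c·ΔT = −¥63.597 trillion, contributing k·(−c·ΔT) = (−¥63.597 trillion) / 0.269 ≈ −¥236.4 trillion.
Net ΔY = k(ΔG − c·ΔT) = (+¥392.403 trillion) / 0.269 ≈ +¥1,458.7 trillion.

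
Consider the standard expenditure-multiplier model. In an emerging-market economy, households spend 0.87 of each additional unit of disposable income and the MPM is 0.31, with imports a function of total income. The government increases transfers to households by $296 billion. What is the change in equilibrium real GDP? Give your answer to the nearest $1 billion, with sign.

+$585 billion

The transfer change shifts disposable income by +$296 billion, so first-round consumption changes by c·ΔTR = 0.87 × (+$296 billion) = +$257.52 billion.
Expenditure multiplier = 1/(1 − c + m) = 1/(1 − 0.87 + 0.31) = 1/0.44 ≈ 2.273.
The transfer multiplier is c × k ≈ 1.977, so ΔY = k × (c·ΔTR) = (+$257.52 billion) / 0.44 ≈ +$585 billion.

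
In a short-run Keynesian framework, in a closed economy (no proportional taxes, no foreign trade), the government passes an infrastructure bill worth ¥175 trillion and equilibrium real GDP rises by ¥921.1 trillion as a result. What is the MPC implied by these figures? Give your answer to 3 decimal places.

Implied spending multiplier k = ΔY/ΔG = 921.1/175 ≈ 5.2634.
Since k = 1/(1 − MPC), MPC = 1 − 1/k = 1 − ΔG/ΔY = 1 − 175/921.1 ≈ 0.810.

0.810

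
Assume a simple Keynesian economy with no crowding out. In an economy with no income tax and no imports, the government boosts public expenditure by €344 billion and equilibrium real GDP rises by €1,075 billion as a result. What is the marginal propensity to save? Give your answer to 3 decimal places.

0.320

Implied spending multiplier k = ΔY/ΔG = 1,075/344 = 3.125.
Since k = 1/(1 − MPC), MPC = 1 − 1/k = 1 − ΔG/ΔY = 1 − 344/1,075 = 0.680.
MPS = 1 − MPC = 0.320.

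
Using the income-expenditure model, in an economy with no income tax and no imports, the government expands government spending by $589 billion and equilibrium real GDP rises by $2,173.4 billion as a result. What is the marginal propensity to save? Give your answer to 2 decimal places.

0.27

Implied spending multiplier k = ΔY/ΔG = 2,173.4/589 ≈ 3.69.
Since k = 1/(1 − MPC), MPC = 1 − 1/k = 1 − ΔG/ΔY = 1 − 589/2,173.4 ≈ 0.73.
MPS = 1 − MPC = 0.27.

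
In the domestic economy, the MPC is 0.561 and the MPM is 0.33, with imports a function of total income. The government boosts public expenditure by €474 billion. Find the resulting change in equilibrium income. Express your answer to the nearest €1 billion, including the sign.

Expenditure multiplier = 1/(1 − c + m) = 1/(1 − 0.561 + 0.33) = 1/0.769 ≈ 1.3.
ΔY = k × ΔG = (+€474 billion) / 0.769 ≈ +€616 billion.

+€616 billion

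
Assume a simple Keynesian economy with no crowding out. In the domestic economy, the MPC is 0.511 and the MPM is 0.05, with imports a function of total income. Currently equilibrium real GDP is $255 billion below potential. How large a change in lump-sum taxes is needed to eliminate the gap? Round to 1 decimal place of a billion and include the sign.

Spending multiplier = 1/(1 − c + m) = 1/(1 − 0.511 + 0.05) = 1/0.539 ≈ 1.855.
Tax multiplier = −c·k = −0.511/0.539 ≈ −0.948. Need ΔY = +$255 billion, so ΔT = ΔY/(−c·k) = −(+$255 billion) × 0.539 / 0.511 ≈ −$269 billion.
The government should cut lump-sum taxes by $269 billion.

−$269.0 billion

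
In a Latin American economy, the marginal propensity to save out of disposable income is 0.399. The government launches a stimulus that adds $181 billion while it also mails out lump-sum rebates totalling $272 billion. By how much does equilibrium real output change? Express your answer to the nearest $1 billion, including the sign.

MPC = 1 − MPS = 1 − 0.399 = 0.601.
Expenditure multiplier = 1/(1 − MPC) = 1/(1 − 0.601) = 1/0.399 ≈ 2.506.
ΔG contributes k·ΔG = (+$181 billion) / 0.399 ≈ +$453.6 billion.
ΔT of −$272 billion changes first-round spending by −c·ΔT = +$163.472 billion, contributing k·(−c·ΔT) = (+$163.472 billion) / 0.399 ≈ +$409.7 billion.
Net ΔY = k(ΔG − c·ΔT) = (+$344.472 billion) / 0.399 ≈ +$863 billion.

+$863 billion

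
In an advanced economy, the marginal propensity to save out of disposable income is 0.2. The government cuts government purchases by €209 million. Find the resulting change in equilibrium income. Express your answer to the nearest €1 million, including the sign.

−€1,045 million

MPC = 1 − MPS = 1 − 0.2 = 0.8.
Expenditure multiplier = 1/(1 − MPC) = 1/(1 − 0.8) = 1/0.2 = 5.
ΔY = k × ΔG = (−€209 million) / 0.2 = −€1,045 million.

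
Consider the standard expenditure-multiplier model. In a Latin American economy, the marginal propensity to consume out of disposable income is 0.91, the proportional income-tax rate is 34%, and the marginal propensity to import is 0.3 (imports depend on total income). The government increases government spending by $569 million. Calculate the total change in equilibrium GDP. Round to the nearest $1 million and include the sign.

+$814 million

Government-spending multiplier = 1/(1 − c(1−t) + m) = 1/(1 − 0.91×0.66 + 0.3) = 1/0.6994 ≈ 1.43.
ΔY = k × ΔG = (+$569 million) / 0.6994 ≈ +$814 million.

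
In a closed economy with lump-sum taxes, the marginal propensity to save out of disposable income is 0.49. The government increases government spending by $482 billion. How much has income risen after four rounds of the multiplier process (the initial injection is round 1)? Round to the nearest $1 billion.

$917 billion

MPC = 1 − MPS = 1 − 0.49 = 0.51.
Round 1 adds ΔG = $482 billion; each later round is MPC = 0.51 times the previous.
After 4 rounds: 482 + 245.82 + 125.3682 + 63.937782 = ΔG·(1 − c^4)/(1 − c) = 482 × (1 − 0.06765201)/0.49 ≈ $917 billion.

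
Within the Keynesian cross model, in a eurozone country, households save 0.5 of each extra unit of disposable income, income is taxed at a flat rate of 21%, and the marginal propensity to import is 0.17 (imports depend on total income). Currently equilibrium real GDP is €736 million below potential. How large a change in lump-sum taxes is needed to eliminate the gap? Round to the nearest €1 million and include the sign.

MPC = 1 − MPS = 1 − 0.5 = 0.5.
Spending multiplier = 1/(1 − c(1−t) + m) = 1/(1 − 0.5×0.79 + 0.17) = 1/0.775 ≈ 1.29.
Tax multiplier = −c·k = −0.5/0.775 ≈ −0.645. Need ΔY = +€736 million, so ΔT = ΔY/(−c·k) = −(+€736 million) × 0.775 / 0.5 ≈ −€1,141 million.
The government should cut lump-sum taxes by €1,141 million.

−€1,141 million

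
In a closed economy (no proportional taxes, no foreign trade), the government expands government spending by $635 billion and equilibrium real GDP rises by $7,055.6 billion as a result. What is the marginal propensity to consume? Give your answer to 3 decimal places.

Implied spending multiplier k = ΔY/ΔG = 7,055.6/635 ≈ 11.1112.
Since k = 1/(1 − MPC), MPC = 1 − 1/k = 1 − ΔG/ΔY = 1 − 635/7,055.6 ≈ 0.910.

0.910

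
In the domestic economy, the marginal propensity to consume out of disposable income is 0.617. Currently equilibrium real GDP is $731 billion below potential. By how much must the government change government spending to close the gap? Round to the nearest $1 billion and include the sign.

Spending multiplier = 1/(1 − MPC) = 1/(1 − 0.617) = 1/0.383 ≈ 2.611.
Need ΔY = +$731 billion, so ΔG = ΔY/k = (+$731 billion) × 0.383 ≈ +$280 billion.
The government should increase government spending by $280 billion.

+$280 billion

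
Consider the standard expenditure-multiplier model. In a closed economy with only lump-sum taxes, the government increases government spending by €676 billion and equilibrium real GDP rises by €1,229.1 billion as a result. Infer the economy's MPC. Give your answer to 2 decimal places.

Implied spending multiplier k = ΔY/ΔG = 1,229.1/676 ≈ 1.8182.
Since k = 1/(1 − MPC), MPC = 1 − 1/k = 1 − ΔG/ΔY = 1 − 676/1,229.1 ≈ 0.45.

0.45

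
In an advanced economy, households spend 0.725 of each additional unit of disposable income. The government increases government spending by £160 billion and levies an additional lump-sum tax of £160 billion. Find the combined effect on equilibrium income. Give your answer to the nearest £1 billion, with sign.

Expenditure multiplier = 1/(1 − MPC) = 1/(1 − 0.725) = 1/0.275 ≈ 3.636.
ΔG contributes k·ΔG = (+£160 billion) / 0.275 ≈ +£581.8 billion.
ΔT of +£160 billion changes first-round spending by −c·ΔT = −£116 billion, contributing k·(−c·ΔT) = (−£116 billion) / 0.275 ≈ −£421.8 billion.
With ΔG = ΔT and no other leakages, the balanced-budget multiplier is 1, so ΔY = ΔG = +£160 billion.

+£160 billion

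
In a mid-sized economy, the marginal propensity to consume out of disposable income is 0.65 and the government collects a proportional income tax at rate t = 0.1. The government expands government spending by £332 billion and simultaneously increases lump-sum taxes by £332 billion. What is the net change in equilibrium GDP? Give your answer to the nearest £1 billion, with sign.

Expenditure multiplier = 1/(1 − c(1−t)) = 1/(1 − 0.65×0.9) = 1/0.415 ≈ 2.41.
ΔG contributes k·ΔG = (+£332 billion) / 0.415 = +£800 billion.
ΔT of +£332 billion changes first-round spending by −c·ΔT = −£215.8 billion, contributing k·(−c·ΔT) = (−£215.8 billion) / 0.415 = −£520 billion.
Net ΔY = k(ΔG − c·ΔT) = (+£116.2 billion) / 0.415 = +£280 billion.

+£280 billion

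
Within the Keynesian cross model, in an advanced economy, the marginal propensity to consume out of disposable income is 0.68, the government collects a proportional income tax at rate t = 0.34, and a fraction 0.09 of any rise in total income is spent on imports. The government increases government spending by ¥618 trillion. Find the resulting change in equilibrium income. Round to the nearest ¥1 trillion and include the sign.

+¥964 trillion

Spending multiplier = 1/(1 − c(1−t) + m) = 1/(1 − 0.68×0.66 + 0.09) = 1/0.6412 ≈ 1.56.
ΔY = k × ΔG = (+¥618 trillion) / 0.6412 ≈ +¥964 trillion.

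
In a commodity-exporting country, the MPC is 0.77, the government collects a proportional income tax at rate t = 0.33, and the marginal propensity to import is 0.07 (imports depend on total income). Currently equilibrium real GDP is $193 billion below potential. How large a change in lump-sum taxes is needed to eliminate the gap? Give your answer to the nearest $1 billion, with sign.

Spending multiplier = 1/(1 − c(1−t) + m) = 1/(1 − 0.77×0.67 + 0.07) = 1/0.5541 ≈ 1.805.
Tax multiplier = −c·k = −0.77/0.5541 ≈ −1.39. Need ΔY = +$193 billion, so ΔT = ΔY/(−c·k) = −(+$193 billion) × 0.5541 / 0.77 ≈ −$139 billion.
The government should cut lump-sum taxes by $139 billion.

−$139 billion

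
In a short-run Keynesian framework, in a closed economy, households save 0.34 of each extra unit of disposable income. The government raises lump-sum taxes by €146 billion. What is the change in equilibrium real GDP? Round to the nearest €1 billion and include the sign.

MPC = 1 − MPS = 1 − 0.34 = 0.66.
A lump-sum tax change of +€146 billion shifts disposable income by −€146 billion; first-round consumption changes by −c × ΔT = −0.66 × (+€146 billion) = −€96.36 billion.
Expenditure multiplier = 1/(1 − MPC) = 1/(1 − 0.66) = 1/0.34 ≈ 2.941.
The tax multiplier is −c × k ≈ −1.941, so ΔY = k × (−c·ΔT) = (−€96.36 billion) / 0.34 ≈ −€283 billion.

−€283 billion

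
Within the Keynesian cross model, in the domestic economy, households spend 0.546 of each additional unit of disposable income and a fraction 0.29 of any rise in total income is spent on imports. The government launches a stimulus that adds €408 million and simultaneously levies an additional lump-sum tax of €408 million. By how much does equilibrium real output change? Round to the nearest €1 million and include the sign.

+€249 million

Expenditure multiplier = 1/(1 − c + m) = 1/(1 − 0.546 + 0.29) = 1/0.744 ≈ 1.344.
ΔG contributes k·ΔG = (+€408 million) / 0.744 ≈ +€548.4 million.
ΔT of +€408 million changes first-round spending by −c·ΔT = −€222.768 million, contributing k·(−c·ΔT) = (−€222.768 million) / 0.744 ≈ −€299.4 million.
Net ΔY = k(ΔG − c·ΔT) = (+€185.232 million) / 0.744 ≈ +€249 million.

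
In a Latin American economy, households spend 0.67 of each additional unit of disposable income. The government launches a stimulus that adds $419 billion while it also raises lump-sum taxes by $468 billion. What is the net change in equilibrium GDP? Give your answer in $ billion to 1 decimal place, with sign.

Expenditure multiplier = 1/(1 − MPC) = 1/(1 − 0.67) = 1/0.33 ≈ 3.03.
ΔG contributes k·ΔG = (+$419 billion) / 0.33 ≈ +$1,269.7 billion.
ΔT of +$468 billion changes first-round spending by −c·ΔT = −$313.56 billion, contributing k·(−c·ΔT) = (−$313.56 billion) / 0.33 ≈ −$950.2 billion.
Net ΔY = k(ΔG − c·ΔT) = (+$105.44 billion) / 0.33 ≈ +$319.5 billion.

+$319.5 billion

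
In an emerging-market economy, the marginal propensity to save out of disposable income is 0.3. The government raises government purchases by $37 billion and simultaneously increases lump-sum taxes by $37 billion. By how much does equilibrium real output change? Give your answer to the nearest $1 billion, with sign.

MPC = 1 − MPS = 1 − 0.3 = 0.7.
Expenditure multiplier = 1/(1 − MPC) = 1/(1 − 0.7) = 1/0.3 ≈ 3.333.
ΔG contributes k·ΔG = (+$37 billion) / 0.3 ≈ +$123.3 billion.
ΔT of +$37 billion changes first-round spending by −c·ΔT = −$25.9 billion, contributing k·(−c·ΔT) = (−$25.9 billion) / 0.3 ≈ −$86.3 billion.
With ΔG = ΔT and no other leakages, the balanced-budget multiplier is 1, so ΔY = ΔG = +$37 billion.

+$37 billion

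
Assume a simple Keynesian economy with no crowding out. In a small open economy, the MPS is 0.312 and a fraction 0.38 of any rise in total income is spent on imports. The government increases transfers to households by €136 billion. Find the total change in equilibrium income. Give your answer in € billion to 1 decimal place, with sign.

+€135.2 billion

MPC = 1 − MPS = 1 − 0.312 = 0.688.
The transfer change shifts disposable income by +€136 billion, so first-round consumption changes by c·ΔTR = 0.688 × (+€136 billion) = +€93.568 billion.
Expenditure multiplier = 1/(1 − c + m) = 1/(1 − 0.688 + 0.38) = 1/0.692 ≈ 1.445.
The transfer multiplier is c × k ≈ 0.994, so ΔY = k × (c·ΔTR) = (+€93.568 billion) / 0.692 ≈ +€135.2 billion.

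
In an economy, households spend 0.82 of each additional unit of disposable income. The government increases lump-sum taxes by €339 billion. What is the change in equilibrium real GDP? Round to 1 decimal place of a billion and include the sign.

−€1,544.3 billion

A lump-sum tax change of +€339 billion shifts disposable income by −€339 billion; first-round consumption changes by −c × ΔT = −0.82 × (+€339 billion) = −€277.98 billion.
Expenditure multiplier = 1/(1 − MPC) = 1/(1 − 0.82) = 1/0.18 ≈ 5.556.
The tax multiplier is −c × k ≈ −4.556, so ΔY = k × (−c·ΔT) = (−€277.98 billion) / 0.18 ≈ −€1,544.3 billion.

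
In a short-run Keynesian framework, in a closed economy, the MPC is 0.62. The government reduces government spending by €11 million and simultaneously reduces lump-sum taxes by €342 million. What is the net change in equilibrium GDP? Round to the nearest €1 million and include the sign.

+€529 million

Expenditure multiplier = 1/(1 − MPC) = 1/(1 − 0.62) = 1/0.38 ≈ 2.632.
ΔG contributes k·ΔG = (−€11 million) / 0.38 ≈ −€28.9 million.
ΔT of −€342 million changes first-round spending by −c·ΔT = +€212.04 million, contributing k·(−c·ΔT) = (+€212.04 million) / 0.38 = +€558 million.
Net ΔY = k(ΔG − c·ΔT) = (+€201.04 million) / 0.38 ≈ +€529 million.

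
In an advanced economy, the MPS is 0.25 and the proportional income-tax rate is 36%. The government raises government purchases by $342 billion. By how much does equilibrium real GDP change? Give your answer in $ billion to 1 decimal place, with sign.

MPC = 1 − MPS = 1 − 0.25 = 0.75.
Government-spending multiplier = 1/(1 − c(1−t)) = 1/(1 − 0.75×0.64) = 1/0.52 ≈ 1.923.
ΔY = k × ΔG = (+$342 billion) / 0.52 ≈ +$657.7 billion.

+$657.7 billion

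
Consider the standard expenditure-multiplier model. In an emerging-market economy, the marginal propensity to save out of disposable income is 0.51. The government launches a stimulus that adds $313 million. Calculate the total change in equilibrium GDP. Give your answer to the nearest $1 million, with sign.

+$614 million

MPC = 1 − MPS = 1 − 0.51 = 0.49.
Government-spending multiplier = 1/(1 − MPC) = 1/(1 − 0.49) = 1/0.51 ≈ 1.961.
ΔY = k × ΔG = (+$313 million) / 0.51 ≈ +$614 million.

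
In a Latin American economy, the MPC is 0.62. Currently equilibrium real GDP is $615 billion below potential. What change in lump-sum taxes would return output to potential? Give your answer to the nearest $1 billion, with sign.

Spending multiplier = 1/(1 − MPC) = 1/(1 − 0.62) = 1/0.38 ≈ 2.632.
Tax multiplier = −c·k = −0.62/0.38 ≈ −1.632. Need ΔY = +$615 billion, so ΔT = ΔY/(−c·k) = −(+$615 billion) × 0.38 / 0.62 ≈ −$377 billion.
The government should cut lump-sum taxes by $377 billion.

−$377 billion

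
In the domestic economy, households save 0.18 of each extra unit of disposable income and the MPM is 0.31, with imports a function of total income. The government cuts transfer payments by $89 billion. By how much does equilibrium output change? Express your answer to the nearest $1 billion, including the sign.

MPC = 1 − MPS = 1 − 0.18 = 0.82.
The transfer change shifts disposable income by −$89 billion, so first-round consumption changes by c·ΔTR = 0.82 × (−$89 billion) = −$72.98 billion.
Expenditure multiplier = 1/(1 − c + m) = 1/(1 − 0.82 + 0.31) = 1/0.49 ≈ 2.041.
The transfer multiplier is c × k ≈ 1.673, so ΔY = k × (c·ΔTR) = (−$72.98 billion) / 0.49 ≈ −$149 billion.

−$149 billion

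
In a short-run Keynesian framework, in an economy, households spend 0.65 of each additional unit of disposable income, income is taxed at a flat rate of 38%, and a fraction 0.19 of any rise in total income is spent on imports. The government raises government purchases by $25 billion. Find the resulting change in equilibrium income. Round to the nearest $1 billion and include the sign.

Expenditure multiplier = 1/(1 − c(1−t) + m) = 1/(1 − 0.65×0.62 + 0.19) = 1/0.787 ≈ 1.271.
ΔY = k × ΔG = (+$25 billion) / 0.787 ≈ +$32 billion.

+$32 billion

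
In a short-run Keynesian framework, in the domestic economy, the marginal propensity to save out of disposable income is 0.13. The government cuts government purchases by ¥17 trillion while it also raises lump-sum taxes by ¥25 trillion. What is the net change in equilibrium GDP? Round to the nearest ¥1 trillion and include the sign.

MPC = 1 − MPS = 1 − 0.13 = 0.87.
Expenditure multiplier = 1/(1 − MPC) = 1/(1 − 0.87) = 1/0.13 ≈ 7.692.
ΔG contributes k·ΔG = (−¥17 trillion) / 0.13 ≈ −¥130.8 trillion.
ΔT of +¥25 trillion changes first-round spending by −c·ΔT = −¥21.75 trillion, contributing k·(−c·ΔT) = (−¥21.75 trillion) / 0.13 ≈ −¥167.3 trillion.
Net ΔY = k(ΔG − c·ΔT) = (−¥38.75 trillion) / 0.13 ≈ −¥298 trillion.

−¥298 trillion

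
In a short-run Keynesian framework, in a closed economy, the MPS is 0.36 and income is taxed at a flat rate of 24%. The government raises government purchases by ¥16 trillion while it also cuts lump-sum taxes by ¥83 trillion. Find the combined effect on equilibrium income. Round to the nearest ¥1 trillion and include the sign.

+¥135 trillion

MPC = 1 − MPS = 1 − 0.36 = 0.64.
Expenditure multiplier = 1/(1 − c(1−t)) = 1/(1 − 0.64×0.76) = 1/0.5136 ≈ 1.947.
ΔG contributes k·ΔG = (+¥16 trillion) / 0.5136 ≈ +¥31.2 trillion.
ΔT of −¥83 trillion changes first-round spending by −c·ΔT = +¥53.12 trillion, contributing k·(−c·ΔT) = (+¥53.12 trillion) / 0.5136 ≈ +¥103.4 trillion.
Net ΔY = k(ΔG − c·ΔT) = (+¥69.12 trillion) / 0.5136 ≈ +¥135 trillion.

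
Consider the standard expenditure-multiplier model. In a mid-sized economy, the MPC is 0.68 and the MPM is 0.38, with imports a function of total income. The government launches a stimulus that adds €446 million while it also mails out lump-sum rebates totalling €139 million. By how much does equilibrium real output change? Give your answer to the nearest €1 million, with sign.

+€772 million

Expenditure multiplier = 1/(1 − c + m) = 1/(1 − 0.68 + 0.38) = 1/0.7 ≈ 1.429.
ΔG contributes k·ΔG = (+€446 million) / 0.7 ≈ +€637.1 million.
ΔT of −€139 million changes first-round spending by −c·ΔT = +€94.52 million, contributing k·(−c·ΔT) = (+€94.52 million) / 0.7 ≈ +€135 million.
Net ΔY = k(ΔG − c·ΔT) = (+€540.52 million) / 0.7 ≈ +€772 million.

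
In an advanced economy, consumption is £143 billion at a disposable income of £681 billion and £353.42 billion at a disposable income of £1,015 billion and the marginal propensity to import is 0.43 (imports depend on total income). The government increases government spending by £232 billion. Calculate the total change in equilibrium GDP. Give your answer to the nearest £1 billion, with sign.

+£290 billion

MPC = ΔC/ΔYd = (353.42 − 143)/(1,015 − 681) = 210.42/334 = 0.63.
Spending multiplier = 1/(1 − c + m) = 1/(1 − 0.63 + 0.43) = 1/0.8 = 1.25.
ΔY = k × ΔG = (+£232 billion) / 0.8 = +£290 billion.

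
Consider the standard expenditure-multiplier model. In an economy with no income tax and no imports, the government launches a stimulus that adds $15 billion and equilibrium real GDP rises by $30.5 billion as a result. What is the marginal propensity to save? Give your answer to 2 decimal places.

Implied spending multiplier k = ΔY/ΔG = 30.5/15 ≈ 2.0333.
Since k = 1/(1 − MPC), MPC = 1 − 1/k = 1 − ΔG/ΔY = 1 − 15/30.5 ≈ 0.51.
MPS = 1 − MPC = 0.49.

0.49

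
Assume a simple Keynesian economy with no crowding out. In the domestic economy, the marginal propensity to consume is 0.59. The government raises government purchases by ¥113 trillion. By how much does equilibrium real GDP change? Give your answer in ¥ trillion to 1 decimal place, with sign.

+¥275.6 trillion

Spending multiplier = 1/(1 − MPC) = 1/(1 − 0.59) = 1/0.41 ≈ 2.439.
ΔY = k × ΔG = (+¥113 trillion) / 0.41 ≈ +¥275.6 trillion.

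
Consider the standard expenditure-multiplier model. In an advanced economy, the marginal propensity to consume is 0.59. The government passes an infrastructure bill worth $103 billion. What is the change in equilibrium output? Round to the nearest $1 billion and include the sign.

Spending multiplier = 1/(1 − MPC) = 1/(1 − 0.59) = 1/0.41 ≈ 2.439.
ΔY = k × ΔG = (+$103 billion) / 0.41 ≈ +$251 billion.

+$251 billion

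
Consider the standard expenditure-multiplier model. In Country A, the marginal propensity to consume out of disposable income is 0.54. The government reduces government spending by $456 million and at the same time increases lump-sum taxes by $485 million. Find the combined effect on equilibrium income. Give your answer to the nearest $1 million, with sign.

Expenditure multiplier = 1/(1 − MPC) = 1/(1 − 0.54) = 1/0.46 ≈ 2.174.
ΔG contributes k·ΔG = (−$456 million) / 0.46 ≈ −$991.3 million.
ΔT of +$485 million changes first-round spending by −c·ΔT = −$261.9 million, contributing k·(−c·ΔT) = (−$261.9 million) / 0.46 ≈ −$569.3 million.
Net ΔY = k(ΔG − c·ΔT) = (−$717.9 million) / 0.46 ≈ −$1,561 million.

−$1,561 million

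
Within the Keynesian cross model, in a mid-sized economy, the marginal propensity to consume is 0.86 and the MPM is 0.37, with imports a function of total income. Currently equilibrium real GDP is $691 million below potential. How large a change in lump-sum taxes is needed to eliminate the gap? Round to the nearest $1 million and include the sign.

−$410 million

Spending multiplier = 1/(1 − c + m) = 1/(1 − 0.86 + 0.37) = 1/0.51 ≈ 1.961.
Tax multiplier = −c·k = −0.86/0.51 ≈ −1.686. Need ΔY = +$691 million, so ΔT = ΔY/(−c·k) = −(+$691 million) × 0.51 / 0.86 ≈ −$410 million.
The government should cut lump-sum taxes by $410 million.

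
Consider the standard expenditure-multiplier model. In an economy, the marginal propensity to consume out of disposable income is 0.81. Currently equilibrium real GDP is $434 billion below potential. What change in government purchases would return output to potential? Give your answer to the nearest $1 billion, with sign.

+$82 billion

Spending multiplier = 1/(1 − MPC) = 1/(1 − 0.81) = 1/0.19 ≈ 5.263.
Need ΔY = +$434 billion, so ΔG = ΔY/k = (+$434 billion) × 0.19 ≈ +$82 billion.
The government should increase government purchases by $82 billion.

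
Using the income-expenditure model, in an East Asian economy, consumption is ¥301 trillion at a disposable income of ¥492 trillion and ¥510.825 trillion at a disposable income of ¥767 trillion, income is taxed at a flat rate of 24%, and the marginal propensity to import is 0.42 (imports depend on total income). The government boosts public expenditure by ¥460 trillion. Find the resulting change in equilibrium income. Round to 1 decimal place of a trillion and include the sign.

MPC = ΔC/ΔYd = (510.825 − 301)/(767 − 492) = 209.825/275 = 0.763.
Spending multiplier = 1/(1 − c(1−t) + m) = 1/(1 − 0.763×0.76 + 0.42) = 1/0.84012 ≈ 1.19.
ΔY = k × ΔG = (+¥460 trillion) / 0.84012 ≈ +¥547.5 trillion.

+¥547.5 trillion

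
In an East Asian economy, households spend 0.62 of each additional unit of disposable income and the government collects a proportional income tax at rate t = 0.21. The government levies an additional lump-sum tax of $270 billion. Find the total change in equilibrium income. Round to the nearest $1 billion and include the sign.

A lump-sum tax change of +$270 billion shifts disposable income by −$270 billion; first-round consumption changes by −c × ΔT = −0.62 × (+$270 billion) = −$167.4 billion.
Expenditure multiplier = 1/(1 − c(1−t)) = 1/(1 − 0.62×0.79) = 1/0.5102 ≈ 1.96.
The tax multiplier is −c × k ≈ −1.215, so ΔY = k × (−c·ΔT) = (−$167.4 billion) / 0.5102 ≈ −$328 billion.

−$328 billion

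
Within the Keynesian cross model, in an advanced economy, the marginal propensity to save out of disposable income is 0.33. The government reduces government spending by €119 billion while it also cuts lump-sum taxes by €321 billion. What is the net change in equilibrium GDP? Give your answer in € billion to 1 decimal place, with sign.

MPC = 1 − MPS = 1 − 0.33 = 0.67.
Expenditure multiplier = 1/(1 − MPC) = 1/(1 − 0.67) = 1/0.33 ≈ 3.03.
ΔG contributes k·ΔG = (−€119 billion) / 0.33 ≈ −€360.6 billion.
ΔT of −€321 billion changes first-round spending by −c·ΔT = +€215.07 billion, contributing k·(−c·ΔT) = (+€215.07 billion) / 0.33 ≈ +€651.7 billion.
Net ΔY = k(ΔG − c·ΔT) = (+€96.07 billion) / 0.33 ≈ +€291.1 billion.

+€291.1 billion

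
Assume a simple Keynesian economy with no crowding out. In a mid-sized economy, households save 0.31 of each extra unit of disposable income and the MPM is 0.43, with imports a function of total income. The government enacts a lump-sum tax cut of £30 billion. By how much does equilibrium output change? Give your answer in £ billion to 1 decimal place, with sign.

+£28.0 billion

MPC = 1 − MPS = 1 − 0.31 = 0.69.
A lump-sum tax change of −£30 billion shifts disposable income by +£30 billion; first-round consumption changes by −c × ΔT = −0.69 × (−£30 billion) = +£20.7 billion.
Expenditure multiplier = 1/(1 − c + m) = 1/(1 − 0.69 + 0.43) = 1/0.74 ≈ 1.351.
The tax multiplier is −c × k ≈ −0.932, so ΔY = k × (−c·ΔT) = (+£20.7 billion) / 0.74 ≈ +£28 billion.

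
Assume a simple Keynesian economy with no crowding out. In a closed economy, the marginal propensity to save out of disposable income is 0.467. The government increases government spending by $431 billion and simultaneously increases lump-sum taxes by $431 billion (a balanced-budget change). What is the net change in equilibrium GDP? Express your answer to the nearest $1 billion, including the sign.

+$431 billion

MPC = 1 − MPS = 1 − 0.467 = 0.533.
Expenditure multiplier = 1/(1 − MPC) = 1/(1 − 0.533) = 1/0.467 ≈ 2.141.
ΔG contributes k·ΔG = (+$431 billion) / 0.467 ≈ +$922.9 billion.
ΔT of +$431 billion changes first-round spending by −c·ΔT = −$229.723 billion, contributing k·(−c·ΔT) = (−$229.723 billion) / 0.467 ≈ −$491.9 billion.
With ΔG = ΔT and no other leakages, the balanced-budget multiplier is 1, so ΔY = ΔG = +$431 billion.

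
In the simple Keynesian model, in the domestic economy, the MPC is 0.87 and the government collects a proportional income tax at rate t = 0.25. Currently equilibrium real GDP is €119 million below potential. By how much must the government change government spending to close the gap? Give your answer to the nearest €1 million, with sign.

+€41 million

Spending multiplier = 1/(1 − c(1−t)) = 1/(1 − 0.87×0.75) = 1/0.3475 ≈ 2.878.
Need ΔY = +€119 million, so ΔG = ΔY/k = (+€119 million) × 0.3475 ≈ +€41 million.
The government should increase government spending by €41 million.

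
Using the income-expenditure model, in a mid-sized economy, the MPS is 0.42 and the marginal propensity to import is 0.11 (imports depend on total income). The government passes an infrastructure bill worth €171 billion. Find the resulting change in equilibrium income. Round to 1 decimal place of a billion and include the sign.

MPC = 1 − MPS = 1 − 0.42 = 0.58.
Government-spending multiplier = 1/(1 − c + m) = 1/(1 − 0.58 + 0.11) = 1/0.53 ≈ 1.887.
ΔY = k × ΔG = (+€171 billion) / 0.53 ≈ +€322.6 billion.

+€322.6 billion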